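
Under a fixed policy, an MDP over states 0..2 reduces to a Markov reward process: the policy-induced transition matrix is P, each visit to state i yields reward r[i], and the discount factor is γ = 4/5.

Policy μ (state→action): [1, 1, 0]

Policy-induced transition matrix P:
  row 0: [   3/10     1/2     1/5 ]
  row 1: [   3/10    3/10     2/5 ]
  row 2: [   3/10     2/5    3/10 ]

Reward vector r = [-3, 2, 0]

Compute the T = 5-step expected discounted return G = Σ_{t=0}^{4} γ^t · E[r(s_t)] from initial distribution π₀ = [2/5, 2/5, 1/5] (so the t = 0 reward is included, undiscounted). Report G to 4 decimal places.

G = -0.6656

t=0: π = [0.4000, 0.4000, 0.2000], E[r] = -0.4000, γ^t·E[r] = -0.400000, running G = -0.400000
t=1: π = [0.3000, 0.4000, 0.3000], E[r] = -0.1000, γ^t·E[r] = -0.080000, running G = -0.480000
t=2: π = [0.3000, 0.3900, 0.3100], E[r] = -0.1200, γ^t·E[r] = -0.076800, running G = -0.556800
t=3: π = [0.3000, 0.3910, 0.3090], E[r] = -0.1180, γ^t·E[r] = -0.060416, running G = -0.617216
t=4: π = [0.3000, 0.3909, 0.3091], E[r] = -0.1182, γ^t·E[r] = -0.048415, running G = -0.665631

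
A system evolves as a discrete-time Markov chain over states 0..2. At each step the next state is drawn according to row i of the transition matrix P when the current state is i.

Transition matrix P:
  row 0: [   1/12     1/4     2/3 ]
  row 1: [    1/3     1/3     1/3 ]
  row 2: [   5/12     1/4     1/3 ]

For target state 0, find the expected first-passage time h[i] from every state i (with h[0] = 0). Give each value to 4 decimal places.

h = [0.0000, 2.7692, 2.5385]

First-step conditioning: h[0] = 0; for i ≠ 0, h[i] = 1 + Σ_k P[i][k]·h[k].
  h[1] = 1 + 1/3·h[1] + 1/3·h[2]
  h[2] = 1 + 1/4·h[1] + 1/3·h[2]
Solving the 2×2 linear system over states ≠ 0 gives exactly h = [0, 36/13, 33/13] (h[0] = 0 is the target).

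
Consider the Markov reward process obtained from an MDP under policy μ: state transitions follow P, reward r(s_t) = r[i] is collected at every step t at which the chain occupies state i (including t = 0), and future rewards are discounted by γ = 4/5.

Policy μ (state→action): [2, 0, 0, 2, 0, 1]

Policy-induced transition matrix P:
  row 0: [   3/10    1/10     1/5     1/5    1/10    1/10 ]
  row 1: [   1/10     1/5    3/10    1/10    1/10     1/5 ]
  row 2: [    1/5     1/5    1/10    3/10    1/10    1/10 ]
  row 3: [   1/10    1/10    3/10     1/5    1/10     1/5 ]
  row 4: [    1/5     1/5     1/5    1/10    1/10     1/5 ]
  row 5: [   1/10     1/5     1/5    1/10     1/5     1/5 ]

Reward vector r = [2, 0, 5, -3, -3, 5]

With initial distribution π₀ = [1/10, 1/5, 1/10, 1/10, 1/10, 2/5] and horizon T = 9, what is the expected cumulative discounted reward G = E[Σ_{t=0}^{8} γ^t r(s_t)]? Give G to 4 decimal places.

t=0: π = [0.1000, 0.2000, 0.1000, 0.1000, 0.1000, 0.4000], E[r] = 2.1000, γ^t·E[r] = 2.100000, running G = 2.100000
t=1: π = [0.1400, 0.1800, 0.2200, 0.1400, 0.1400, 0.1800], E[r] = 1.4400, γ^t·E[r] = 1.152000, running G = 3.252000
t=2: π = [0.1640, 0.1720, 0.2100, 0.1720, 0.1180, 0.1640], E[r] = 1.3280, γ^t·E[r] = 0.849920, running G = 4.101920
t=3: π = [0.1656, 0.1664, 0.2134, 0.1756, 0.1164, 0.1626], E[r] = 1.3352, γ^t·E[r] = 0.683622, running G = 4.785542
t=4: π = [0.1661, 0.1659, 0.2129, 0.1768, 0.1163, 0.1621], E[r] = 1.3278, γ^t·E[r] = 0.543875, running G = 5.329417
t=5: π = [0.1661, 0.1657, 0.2130, 0.1769, 0.1162, 0.1621], E[r] = 1.3285, γ^t·E[r] = 0.435316, running G = 5.764733
t=6: π = [0.1661, 0.1657, 0.2130, 0.1769, 0.1162, 0.1621], E[r] = 1.3282, γ^t·E[r] = 0.348182, running G = 6.112916
t=7: π = [0.1661, 0.1657, 0.2130, 0.1769, 0.1162, 0.1621], E[r] = 1.3282, γ^t·E[r] = 0.278553, running G = 6.391469
t=8: π = [0.1661, 0.1657, 0.2130, 0.1769, 0.1162, 0.1621], E[r] = 1.3282, γ^t·E[r] = 0.222841, running G = 6.614309

G = 6.6143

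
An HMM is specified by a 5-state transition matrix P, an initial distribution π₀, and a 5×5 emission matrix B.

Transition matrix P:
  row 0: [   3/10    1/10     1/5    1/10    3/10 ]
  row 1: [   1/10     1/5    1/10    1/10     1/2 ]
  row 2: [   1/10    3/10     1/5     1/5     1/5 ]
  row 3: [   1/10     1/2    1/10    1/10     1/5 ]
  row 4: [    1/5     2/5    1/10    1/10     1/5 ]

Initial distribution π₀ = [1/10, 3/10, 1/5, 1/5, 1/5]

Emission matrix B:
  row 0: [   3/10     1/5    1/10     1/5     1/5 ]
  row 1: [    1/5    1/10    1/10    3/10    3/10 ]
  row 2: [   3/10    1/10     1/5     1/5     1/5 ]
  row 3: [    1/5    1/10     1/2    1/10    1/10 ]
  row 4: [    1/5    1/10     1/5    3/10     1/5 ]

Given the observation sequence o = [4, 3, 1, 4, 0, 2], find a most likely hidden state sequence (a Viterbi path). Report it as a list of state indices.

t=0: δ = [2.000e-02, 9.000e-02, 4.000e-02, 2.000e-02, 4.000e-02]  (obs o_0=4)
t=1: δ = [1.800e-03, 5.400e-03, 1.800e-03, 9.000e-04, 1.350e-02]  ψ = [1, 1, 1, 1, 1]  (obs o_1=3)
t=2: δ = [5.400e-04, 5.400e-04, 1.350e-04, 1.350e-04, 2.700e-04]  ψ = [4, 4, 4, 4, 1]  (obs o_2=1)
t=3: δ = [3.240e-05, 3.240e-05, 2.160e-05, 5.400e-06, 5.400e-05]  ψ = [0, 1, 0, 0, 1]  (obs o_3=4)
t=4: δ = [3.240e-06, 4.320e-06, 1.944e-06, 1.080e-06, 3.240e-06]  ψ = [4, 4, 0, 4, 1]  (obs o_4=0)
t=5: δ = [9.720e-08, 1.296e-07, 1.296e-07, 2.160e-07, 4.320e-07]  ψ = [0, 4, 0, 1, 1]  (obs o_5=2)
backtrack: best end state = 4; path = [1, 4, 1, 4, 1, 4]

path = [1, 4, 1, 4, 1, 4]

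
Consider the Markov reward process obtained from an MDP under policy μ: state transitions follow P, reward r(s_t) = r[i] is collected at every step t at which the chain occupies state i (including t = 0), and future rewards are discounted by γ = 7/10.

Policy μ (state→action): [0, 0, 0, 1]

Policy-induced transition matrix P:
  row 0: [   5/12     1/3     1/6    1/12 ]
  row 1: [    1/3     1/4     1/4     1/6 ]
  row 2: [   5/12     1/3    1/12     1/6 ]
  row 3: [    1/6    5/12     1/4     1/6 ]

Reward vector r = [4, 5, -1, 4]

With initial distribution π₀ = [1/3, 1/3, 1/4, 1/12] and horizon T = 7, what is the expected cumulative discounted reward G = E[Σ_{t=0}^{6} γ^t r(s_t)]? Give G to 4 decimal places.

t=0: π = [0.3333, 0.3333, 0.2500, 0.0833], E[r] = 3.0833, γ^t·E[r] = 3.083333, running G = 3.083333
t=1: π = [0.3681, 0.3125, 0.1806, 0.1389], E[r] = 3.4097, γ^t·E[r] = 2.386806, running G = 5.470139
t=2: π = [0.3559, 0.3189, 0.1892, 0.1360], E[r] = 3.3727, γ^t·E[r] = 1.652616, running G = 7.122755
t=3: π = [0.3561, 0.3181, 0.1888, 0.1370], E[r] = 3.3741, γ^t·E[r] = 1.157311, running G = 8.280065
t=4: π = [0.3559, 0.3182, 0.1889, 0.1370], E[r] = 3.3740, γ^t·E[r] = 0.810086, running G = 9.090151
t=5: π = [0.3559, 0.3182, 0.1889, 0.1370], E[r] = 3.3739, γ^t·E[r] = 0.567052, running G = 9.657203
t=6: π = [0.3559, 0.3182, 0.1889, 0.1370], E[r] = 3.3739, γ^t·E[r] = 0.396937, running G = 10.054140

G = 10.0541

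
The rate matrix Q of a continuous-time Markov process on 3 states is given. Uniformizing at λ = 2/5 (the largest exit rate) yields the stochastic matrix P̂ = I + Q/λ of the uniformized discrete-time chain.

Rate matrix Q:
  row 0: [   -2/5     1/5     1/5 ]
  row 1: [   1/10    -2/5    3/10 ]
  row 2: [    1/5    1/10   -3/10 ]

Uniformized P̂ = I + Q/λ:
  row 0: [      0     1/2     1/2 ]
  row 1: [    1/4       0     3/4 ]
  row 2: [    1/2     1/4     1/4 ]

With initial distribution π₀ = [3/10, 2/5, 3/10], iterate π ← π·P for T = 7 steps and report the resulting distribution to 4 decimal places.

π = [0.2906, 0.2583, 0.4511]

t=0: π = [0.3000, 0.4000, 0.3000]
t=1: π = [0.2500, 0.2250, 0.5250]
t=2: π = [0.3188, 0.2563, 0.4250]
t=3: π = [0.2766, 0.2656, 0.4578]
t=4: π = [0.2953, 0.2527, 0.4520]
t=5: π = [0.2892, 0.2606, 0.4502]
t=6: π = [0.2903, 0.2571, 0.4526]
t=7: π = [0.2906, 0.2583, 0.4511]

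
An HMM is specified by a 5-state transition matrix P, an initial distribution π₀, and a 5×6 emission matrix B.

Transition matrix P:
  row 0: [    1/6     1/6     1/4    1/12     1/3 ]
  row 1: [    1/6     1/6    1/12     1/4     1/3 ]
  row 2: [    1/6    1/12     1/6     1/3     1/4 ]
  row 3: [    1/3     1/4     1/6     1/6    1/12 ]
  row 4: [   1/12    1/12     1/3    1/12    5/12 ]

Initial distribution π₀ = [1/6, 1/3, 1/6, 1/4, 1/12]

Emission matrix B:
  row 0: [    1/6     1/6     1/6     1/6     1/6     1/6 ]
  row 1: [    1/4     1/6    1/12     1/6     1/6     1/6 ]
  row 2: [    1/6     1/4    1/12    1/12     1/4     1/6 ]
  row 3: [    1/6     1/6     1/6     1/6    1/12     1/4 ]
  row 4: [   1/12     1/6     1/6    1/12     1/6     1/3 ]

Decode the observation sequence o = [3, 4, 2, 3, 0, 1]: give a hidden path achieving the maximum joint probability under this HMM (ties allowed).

path = [1, 4, 4, 4, 2, 3]

t=0: δ = [2.778e-02, 5.556e-02, 1.389e-02, 4.167e-02, 6.944e-03]  (obs o_0=3)
t=1: δ = [2.315e-03, 1.736e-03, 1.736e-03, 1.157e-03, 3.086e-03]  ψ = [3, 3, 0, 1, 1]  (obs o_1=4)
t=2: δ = [6.430e-05, 3.215e-05, 8.573e-05, 9.645e-05, 2.143e-04]  ψ = [0, 0, 4, 2, 4]  (obs o_2=2)
t=3: δ = [5.358e-06, 4.019e-06, 5.954e-06, 4.763e-06, 7.442e-06]  ψ = [3, 3, 4, 2, 4]  (obs o_3=3)
t=4: δ = [2.646e-07, 2.977e-07, 4.135e-07, 3.308e-07, 2.584e-07]  ψ = [3, 3, 4, 2, 4]  (obs o_4=0)
t=5: δ = [1.838e-08, 1.378e-08, 2.153e-08, 2.297e-08, 1.795e-08]  ψ = [3, 3, 4, 2, 4]  (obs o_5=1)
backtrack: best end state = 3; path = [1, 4, 4, 4, 2, 3]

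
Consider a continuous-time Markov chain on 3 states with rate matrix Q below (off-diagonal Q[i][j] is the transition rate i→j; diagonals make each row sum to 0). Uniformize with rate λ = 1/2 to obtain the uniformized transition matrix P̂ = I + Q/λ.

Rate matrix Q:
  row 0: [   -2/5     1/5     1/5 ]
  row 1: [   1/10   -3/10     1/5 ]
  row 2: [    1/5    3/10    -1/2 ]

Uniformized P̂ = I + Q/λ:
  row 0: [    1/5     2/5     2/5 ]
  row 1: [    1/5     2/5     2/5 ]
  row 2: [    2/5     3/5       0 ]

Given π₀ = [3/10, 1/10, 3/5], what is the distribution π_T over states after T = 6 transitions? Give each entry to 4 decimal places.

t=0: π = [0.3000, 0.1000, 0.6000]
t=1: π = [0.3200, 0.5200, 0.1600]
t=2: π = [0.2320, 0.4320, 0.3360]
t=3: π = [0.2672, 0.4672, 0.2656]
t=4: π = [0.2531, 0.4531, 0.2938]
t=5: π = [0.2588, 0.4588, 0.2825]
t=6: π = [0.2565, 0.4565, 0.2870]

π = [0.2565, 0.4565, 0.2870]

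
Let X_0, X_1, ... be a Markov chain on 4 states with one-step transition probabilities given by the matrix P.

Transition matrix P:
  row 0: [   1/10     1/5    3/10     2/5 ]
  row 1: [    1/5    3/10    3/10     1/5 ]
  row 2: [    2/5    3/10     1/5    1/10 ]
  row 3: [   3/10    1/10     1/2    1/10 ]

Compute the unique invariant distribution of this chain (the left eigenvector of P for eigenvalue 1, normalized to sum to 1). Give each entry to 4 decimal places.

Balance equations π_j = Σ_i π_i·P[i][j]:
  π_0 = 1/10·π_0 + 1/5·π_1 + 2/5·π_2 + 3/10·π_3
  π_1 = 1/5·π_0 + 3/10·π_1 + 3/10·π_2 + 1/10·π_3
  π_2 = 3/10·π_0 + 3/10·π_1 + 1/5·π_2 + 1/2·π_3
  normalize: π_0 + π_1 + π_2 + π_3 = 1
Solving the linear system gives exactly π = [113/441, 310/1323, 409/1323, 265/1323].

π = [0.2562, 0.2343, 0.3091, 0.2003]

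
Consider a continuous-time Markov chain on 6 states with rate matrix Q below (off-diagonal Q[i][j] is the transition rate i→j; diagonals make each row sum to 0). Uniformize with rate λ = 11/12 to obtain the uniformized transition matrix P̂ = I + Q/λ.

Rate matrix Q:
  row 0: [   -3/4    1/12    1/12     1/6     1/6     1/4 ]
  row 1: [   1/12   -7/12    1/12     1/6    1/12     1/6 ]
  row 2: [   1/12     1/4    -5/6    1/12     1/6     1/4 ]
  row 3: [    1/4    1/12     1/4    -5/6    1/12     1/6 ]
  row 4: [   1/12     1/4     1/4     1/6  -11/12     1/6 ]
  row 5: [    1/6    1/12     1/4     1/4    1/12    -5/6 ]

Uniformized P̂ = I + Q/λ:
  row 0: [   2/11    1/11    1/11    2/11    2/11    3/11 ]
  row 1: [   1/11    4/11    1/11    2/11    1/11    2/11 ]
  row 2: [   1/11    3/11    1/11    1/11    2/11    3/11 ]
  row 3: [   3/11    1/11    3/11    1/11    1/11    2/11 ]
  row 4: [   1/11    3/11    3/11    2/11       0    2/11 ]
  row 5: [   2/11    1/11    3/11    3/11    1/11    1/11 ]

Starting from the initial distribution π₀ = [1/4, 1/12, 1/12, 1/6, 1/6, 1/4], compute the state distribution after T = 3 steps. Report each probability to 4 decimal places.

π = [0.1530, 0.1957, 0.1776, 0.1687, 0.1109, 0.1942]

t=0: π = [0.2500, 0.0833, 0.0833, 0.1667, 0.1667, 0.2500]
t=1: π = [0.1667, 0.1591, 0.1970, 0.1818, 0.1061, 0.1894]
t=2: π = [0.1563, 0.1894, 0.1777, 0.1646, 0.1143, 0.1977]
t=3: π = [0.1530, 0.1957, 0.1776, 0.1687, 0.1109, 0.1942]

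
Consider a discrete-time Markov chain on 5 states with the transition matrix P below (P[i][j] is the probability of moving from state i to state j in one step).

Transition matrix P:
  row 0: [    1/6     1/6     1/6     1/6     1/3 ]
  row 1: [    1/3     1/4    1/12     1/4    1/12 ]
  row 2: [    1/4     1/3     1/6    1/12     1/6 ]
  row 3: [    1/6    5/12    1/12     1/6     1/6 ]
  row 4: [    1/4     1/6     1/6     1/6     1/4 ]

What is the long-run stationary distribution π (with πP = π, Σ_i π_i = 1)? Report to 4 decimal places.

Balance equations π_j = Σ_i π_i·P[i][j]:
  π_0 = 1/6·π_0 + 1/3·π_1 + 1/4·π_2 + 1/6·π_3 + 1/4·π_4
  π_1 = 1/6·π_0 + 1/4·π_1 + 1/3·π_2 + 5/12·π_3 + 1/6·π_4
  π_2 = 1/6·π_0 + 1/12·π_1 + 1/6·π_2 + 1/12·π_3 + 1/6·π_4
  π_3 = 1/6·π_0 + 1/4·π_1 + 1/12·π_2 + 1/6·π_3 + 1/6·π_4
  normalize: π_0 + π_1 + π_2 + π_3 + π_4 = 1
Solving the linear system gives exactly π = [40/169, 33/130, 17/130, 23/130, 341/1690].

π = [0.2367, 0.2538, 0.1308, 0.1769, 0.2018]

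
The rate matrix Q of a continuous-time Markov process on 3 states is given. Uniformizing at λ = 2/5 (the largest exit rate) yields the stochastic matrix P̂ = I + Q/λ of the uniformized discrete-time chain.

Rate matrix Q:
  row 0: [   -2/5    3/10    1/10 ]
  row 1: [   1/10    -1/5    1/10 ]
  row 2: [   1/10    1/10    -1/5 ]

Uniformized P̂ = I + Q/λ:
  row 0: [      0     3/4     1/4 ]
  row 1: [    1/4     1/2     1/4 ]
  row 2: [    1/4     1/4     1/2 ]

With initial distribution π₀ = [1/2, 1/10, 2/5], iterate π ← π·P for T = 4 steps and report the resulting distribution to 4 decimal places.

t=0: π = [0.5000, 0.1000, 0.4000]
t=1: π = [0.1250, 0.5250, 0.3500]
t=2: π = [0.2188, 0.4438, 0.3375]
t=3: π = [0.1953, 0.4703, 0.3344]
t=4: π = [0.2012, 0.4652, 0.3336]

π = [0.2012, 0.4652, 0.3336]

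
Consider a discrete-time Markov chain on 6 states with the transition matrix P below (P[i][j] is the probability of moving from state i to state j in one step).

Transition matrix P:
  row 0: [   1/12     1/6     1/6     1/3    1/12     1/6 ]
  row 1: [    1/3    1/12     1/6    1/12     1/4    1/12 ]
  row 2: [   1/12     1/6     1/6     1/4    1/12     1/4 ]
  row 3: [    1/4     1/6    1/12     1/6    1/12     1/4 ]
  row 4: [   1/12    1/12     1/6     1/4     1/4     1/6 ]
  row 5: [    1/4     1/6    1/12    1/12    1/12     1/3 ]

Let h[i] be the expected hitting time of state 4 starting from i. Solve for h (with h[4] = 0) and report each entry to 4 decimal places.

First-step conditioning: h[4] = 0; for i ≠ 4, h[i] = 1 + Σ_k P[i][k]·h[k].
  h[0] = 1 + 1/12·h[0] + 1/6·h[1] + 1/6·h[2] + 1/3·h[3] + 1/6·h[5]
  h[1] = 1 + 1/3·h[0] + 1/12·h[1] + 1/6·h[2] + 1/12·h[3] + 1/12·h[5]
  h[2] = 1 + 1/12·h[0] + 1/6·h[1] + 1/6·h[2] + 1/4·h[3] + 1/4·h[5]
  h[3] = 1 + 1/4·h[0] + 1/6·h[1] + 1/12·h[2] + 1/6·h[3] + 1/4·h[5]
  h[5] = 1 + 1/4·h[0] + 1/6·h[1] + 1/12·h[2] + 1/12·h[3] + 1/3·h[5]
Solving the 5×5 linear system over states ≠ 4 gives exactly h = [156/17, 132/17, 156/17, 156/17, 0, 156/17] (h[4] = 0 is the target).

h = [9.1765, 7.7647, 9.1765, 9.1765, 0.0000, 9.1765]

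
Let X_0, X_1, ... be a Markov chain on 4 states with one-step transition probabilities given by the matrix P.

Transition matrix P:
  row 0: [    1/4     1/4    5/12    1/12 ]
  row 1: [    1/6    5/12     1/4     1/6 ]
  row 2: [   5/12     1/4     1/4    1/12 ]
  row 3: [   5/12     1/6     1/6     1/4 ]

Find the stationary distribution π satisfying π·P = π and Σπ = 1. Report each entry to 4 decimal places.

Balance equations π_j = Σ_i π_i·P[i][j]:
  π_0 = 1/4·π_0 + 1/6·π_1 + 5/12·π_2 + 5/12·π_3
  π_1 = 1/4·π_0 + 5/12·π_1 + 1/4·π_2 + 1/6·π_3
  π_2 = 5/12·π_0 + 1/4·π_1 + 1/4·π_2 + 1/6·π_3
  normalize: π_0 + π_1 + π_2 + π_3 = 1
Solving the linear system gives exactly π = [209/707, 29/101, 204/707, 13/101].

π = [0.2956, 0.2871, 0.2885, 0.1287]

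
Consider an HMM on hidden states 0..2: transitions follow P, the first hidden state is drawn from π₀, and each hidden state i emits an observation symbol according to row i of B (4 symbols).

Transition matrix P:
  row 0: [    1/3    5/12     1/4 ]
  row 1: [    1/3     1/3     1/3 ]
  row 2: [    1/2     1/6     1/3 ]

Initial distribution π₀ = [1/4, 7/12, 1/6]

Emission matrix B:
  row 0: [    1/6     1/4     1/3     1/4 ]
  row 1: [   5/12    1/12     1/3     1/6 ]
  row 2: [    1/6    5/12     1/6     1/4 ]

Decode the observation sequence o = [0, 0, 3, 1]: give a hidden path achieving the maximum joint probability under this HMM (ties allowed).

path = [1, 1, 2, 2]

t=0: δ = [4.167e-02, 2.431e-01, 2.778e-02]  (obs o_0=0)
t=1: δ = [1.350e-02, 3.376e-02, 1.350e-02]  ψ = [1, 1, 1]  (obs o_1=0)
t=2: δ = [2.813e-03, 1.875e-03, 2.813e-03]  ψ = [1, 1, 1]  (obs o_2=3)
t=3: δ = [3.516e-04, 9.768e-05, 3.907e-04]  ψ = [2, 0, 2]  (obs o_3=1)
backtrack: best end state = 2; path = [1, 1, 2, 2]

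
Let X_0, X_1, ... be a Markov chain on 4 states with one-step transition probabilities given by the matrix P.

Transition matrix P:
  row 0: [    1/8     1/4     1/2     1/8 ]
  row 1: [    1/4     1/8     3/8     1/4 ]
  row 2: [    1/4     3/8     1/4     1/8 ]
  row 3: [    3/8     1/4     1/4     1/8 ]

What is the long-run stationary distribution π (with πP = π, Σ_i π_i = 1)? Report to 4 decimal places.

π = [0.2397, 0.2603, 0.3425, 0.1575]

Balance equations π_j = Σ_i π_i·P[i][j]:
  π_0 = 1/8·π_0 + 1/4·π_1 + 1/4·π_2 + 3/8·π_3
  π_1 = 1/4·π_0 + 1/8·π_1 + 3/8·π_2 + 1/4·π_3
  π_2 = 1/2·π_0 + 3/8·π_1 + 1/4·π_2 + 1/4·π_3
  normalize: π_0 + π_1 + π_2 + π_3 = 1
Solving the linear system gives exactly π = [35/146, 19/73, 25/73, 23/146].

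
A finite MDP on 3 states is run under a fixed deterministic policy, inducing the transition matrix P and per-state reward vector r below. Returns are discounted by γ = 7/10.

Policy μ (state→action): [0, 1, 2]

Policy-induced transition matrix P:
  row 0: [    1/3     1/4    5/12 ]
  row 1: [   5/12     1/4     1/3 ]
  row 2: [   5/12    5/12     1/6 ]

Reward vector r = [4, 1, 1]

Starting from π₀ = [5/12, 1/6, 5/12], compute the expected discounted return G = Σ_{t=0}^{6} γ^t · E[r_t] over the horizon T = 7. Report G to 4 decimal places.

G = 6.6791

t=0: π = [0.4167, 0.1667, 0.4167], E[r] = 2.2500, γ^t·E[r] = 2.250000, running G = 2.250000
t=1: π = [0.3819, 0.3194, 0.2986], E[r] = 2.1458, γ^t·E[r] = 1.502083, running G = 3.752083
t=2: π = [0.3848, 0.2998, 0.3154], E[r] = 2.1545, γ^t·E[r] = 1.055712, running G = 4.807795
t=3: π = [0.3846, 0.3026, 0.3128], E[r] = 2.1538, γ^t·E[r] = 0.738750, running G = 5.546545
t=4: π = [0.3846, 0.3021, 0.3132], E[r] = 2.1539, γ^t·E[r] = 0.517140, running G = 6.063685
t=5: π = [0.3846, 0.3022, 0.3132], E[r] = 2.1538, γ^t·E[r] = 0.361997, running G = 6.425682
t=6: π = [0.3846, 0.3022, 0.3132], E[r] = 2.1538, γ^t·E[r] = 0.253398, running G = 6.679080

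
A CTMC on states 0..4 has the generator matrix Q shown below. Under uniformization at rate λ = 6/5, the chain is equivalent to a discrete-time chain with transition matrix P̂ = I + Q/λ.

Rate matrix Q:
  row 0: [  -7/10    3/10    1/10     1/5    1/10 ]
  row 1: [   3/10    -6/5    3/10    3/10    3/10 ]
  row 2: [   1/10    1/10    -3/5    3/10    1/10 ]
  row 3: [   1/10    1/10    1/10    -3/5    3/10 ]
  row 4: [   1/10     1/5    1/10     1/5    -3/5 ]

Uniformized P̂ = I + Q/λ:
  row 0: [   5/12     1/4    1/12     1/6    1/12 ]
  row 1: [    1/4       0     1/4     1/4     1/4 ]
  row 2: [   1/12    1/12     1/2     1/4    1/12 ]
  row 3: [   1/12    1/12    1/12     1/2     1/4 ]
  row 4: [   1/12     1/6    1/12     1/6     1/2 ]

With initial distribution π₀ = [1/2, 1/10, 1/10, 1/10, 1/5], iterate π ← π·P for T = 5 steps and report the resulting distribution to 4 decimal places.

t=0: π = [0.5000, 0.1000, 0.1000, 0.1000, 0.2000]
t=1: π = [0.2667, 0.1750, 0.1417, 0.2167, 0.2000]
t=2: π = [0.2014, 0.1299, 0.1715, 0.2653, 0.2319]
t=3: π = [0.1721, 0.1254, 0.1764, 0.2802, 0.2458]
t=4: π = [0.1616, 0.1221, 0.1778, 0.2852, 0.2534]
t=5: π = [0.1575, 0.1212, 0.1777, 0.2867, 0.2568]

π = [0.1575, 0.1212, 0.1777, 0.2867, 0.2568]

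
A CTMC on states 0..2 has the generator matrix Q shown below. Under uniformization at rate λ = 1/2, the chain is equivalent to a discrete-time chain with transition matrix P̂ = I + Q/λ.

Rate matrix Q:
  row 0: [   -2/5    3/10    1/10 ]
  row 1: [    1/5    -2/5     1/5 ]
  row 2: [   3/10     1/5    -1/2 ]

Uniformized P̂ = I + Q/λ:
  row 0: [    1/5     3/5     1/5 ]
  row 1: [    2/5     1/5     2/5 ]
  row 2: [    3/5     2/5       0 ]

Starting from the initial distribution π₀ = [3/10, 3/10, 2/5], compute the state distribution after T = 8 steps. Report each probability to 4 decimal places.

t=0: π = [0.3000, 0.3000, 0.4000]
t=1: π = [0.4200, 0.4000, 0.1800]
t=2: π = [0.3520, 0.4040, 0.2440]
t=3: π = [0.3784, 0.3896, 0.2320]
t=4: π = [0.3707, 0.3978, 0.2315]
t=5: π = [0.3722, 0.3946, 0.2332]
t=6: π = [0.3722, 0.3955, 0.2323]
t=7: π = [0.3720, 0.3953, 0.2326]
t=8: π = [0.3721, 0.3953, 0.2325]

π = [0.3721, 0.3953, 0.2325]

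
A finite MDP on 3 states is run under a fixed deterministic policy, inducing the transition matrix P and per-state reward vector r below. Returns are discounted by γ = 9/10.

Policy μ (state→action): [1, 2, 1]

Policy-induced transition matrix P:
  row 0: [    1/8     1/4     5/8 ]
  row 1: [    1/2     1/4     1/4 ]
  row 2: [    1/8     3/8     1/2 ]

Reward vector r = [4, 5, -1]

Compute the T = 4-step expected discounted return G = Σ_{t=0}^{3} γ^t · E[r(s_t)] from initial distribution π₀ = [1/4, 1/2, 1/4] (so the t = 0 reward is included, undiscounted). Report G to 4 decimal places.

t=0: π = [0.2500, 0.5000, 0.2500], E[r] = 3.2500, γ^t·E[r] = 3.250000, running G = 3.250000
t=1: π = [0.3125, 0.2813, 0.4063], E[r] = 2.2500, γ^t·E[r] = 2.025000, running G = 5.275000
t=2: π = [0.2305, 0.3008, 0.4688], E[r] = 1.9570, γ^t·E[r] = 1.585195, running G = 6.860195
t=3: π = [0.2378, 0.3086, 0.4536], E[r] = 2.0405, γ^t·E[r] = 1.487544, running G = 8.347740

G = 8.3477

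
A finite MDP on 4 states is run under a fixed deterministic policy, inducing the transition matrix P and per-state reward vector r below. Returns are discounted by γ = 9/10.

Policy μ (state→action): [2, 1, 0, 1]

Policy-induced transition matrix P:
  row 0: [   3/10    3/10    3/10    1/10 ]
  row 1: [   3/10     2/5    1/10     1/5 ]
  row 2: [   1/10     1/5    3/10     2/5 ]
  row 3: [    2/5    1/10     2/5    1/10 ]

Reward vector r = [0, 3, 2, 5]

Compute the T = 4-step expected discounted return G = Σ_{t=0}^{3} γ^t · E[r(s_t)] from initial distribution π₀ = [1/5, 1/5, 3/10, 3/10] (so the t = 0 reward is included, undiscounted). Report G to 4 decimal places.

t=0: π = [0.2000, 0.2000, 0.3000, 0.3000], E[r] = 2.7000, γ^t·E[r] = 2.700000, running G = 2.700000
t=1: π = [0.2700, 0.2300, 0.2900, 0.2100], E[r] = 2.3200, γ^t·E[r] = 2.088000, running G = 4.788000
t=2: π = [0.2630, 0.2520, 0.2750, 0.2100], E[r] = 2.3560, γ^t·E[r] = 1.908360, running G = 6.696360
t=3: π = [0.2660, 0.2557, 0.2706, 0.2077], E[r] = 2.3468, γ^t·E[r] = 1.710817, running G = 8.407177

G = 8.4072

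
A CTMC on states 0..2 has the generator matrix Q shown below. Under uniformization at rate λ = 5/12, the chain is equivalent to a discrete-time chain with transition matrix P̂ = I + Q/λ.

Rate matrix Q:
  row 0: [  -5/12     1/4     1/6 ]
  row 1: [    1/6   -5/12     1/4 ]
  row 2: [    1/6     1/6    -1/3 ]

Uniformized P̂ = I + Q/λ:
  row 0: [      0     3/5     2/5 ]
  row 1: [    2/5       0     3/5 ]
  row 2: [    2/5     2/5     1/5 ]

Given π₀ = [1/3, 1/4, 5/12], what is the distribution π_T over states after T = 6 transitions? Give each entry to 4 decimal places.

π = [0.2859, 0.3256, 0.3885]

t=0: π = [0.3333, 0.2500, 0.4167]
t=1: π = [0.2667, 0.3667, 0.3667]
t=2: π = [0.2933, 0.3067, 0.4000]
t=3: π = [0.2827, 0.3360, 0.3813]
t=4: π = [0.2869, 0.3221, 0.3909]
t=5: π = [0.2852, 0.3285, 0.3862]
t=6: π = [0.2859, 0.3256, 0.3885]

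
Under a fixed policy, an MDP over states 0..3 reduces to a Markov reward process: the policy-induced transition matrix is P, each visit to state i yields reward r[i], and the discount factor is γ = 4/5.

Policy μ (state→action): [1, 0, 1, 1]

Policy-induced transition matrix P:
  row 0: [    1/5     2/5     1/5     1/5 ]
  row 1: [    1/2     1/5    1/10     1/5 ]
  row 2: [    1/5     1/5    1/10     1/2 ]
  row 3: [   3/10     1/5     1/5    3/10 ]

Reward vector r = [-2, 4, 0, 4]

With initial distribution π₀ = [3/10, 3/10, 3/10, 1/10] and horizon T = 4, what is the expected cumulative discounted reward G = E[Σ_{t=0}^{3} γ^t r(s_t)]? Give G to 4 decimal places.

G = 4.0665

t=0: π = [0.3000, 0.3000, 0.3000, 0.1000], E[r] = 1.0000, γ^t·E[r] = 1.000000, running G = 1.000000
t=1: π = [0.3000, 0.2600, 0.1400, 0.3000], E[r] = 1.6400, γ^t·E[r] = 1.312000, running G = 2.312000
t=2: π = [0.3080, 0.2600, 0.1600, 0.2720], E[r] = 1.5120, γ^t·E[r] = 0.967680, running G = 3.279680
t=3: π = [0.3052, 0.2616, 0.1580, 0.2752], E[r] = 1.5368, γ^t·E[r] = 0.786842, running G = 4.066522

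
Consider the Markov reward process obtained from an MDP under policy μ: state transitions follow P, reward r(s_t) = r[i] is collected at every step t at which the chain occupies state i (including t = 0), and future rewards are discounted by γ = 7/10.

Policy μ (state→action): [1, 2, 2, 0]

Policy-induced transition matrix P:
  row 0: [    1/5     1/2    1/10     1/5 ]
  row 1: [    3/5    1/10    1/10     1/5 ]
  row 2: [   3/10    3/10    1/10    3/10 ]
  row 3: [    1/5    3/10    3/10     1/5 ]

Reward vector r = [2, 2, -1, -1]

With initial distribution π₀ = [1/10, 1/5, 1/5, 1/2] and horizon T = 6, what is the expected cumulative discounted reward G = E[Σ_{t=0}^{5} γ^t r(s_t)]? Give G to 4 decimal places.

G = 1.5590

t=0: π = [0.1000, 0.2000, 0.2000, 0.5000], E[r] = -0.1000, γ^t·E[r] = -0.100000, running G = -0.100000
t=1: π = [0.3000, 0.2800, 0.2000, 0.2200], E[r] = 0.7400, γ^t·E[r] = 0.518000, running G = 0.418000
t=2: π = [0.3320, 0.3040, 0.1440, 0.2200], E[r] = 0.9080, γ^t·E[r] = 0.444920, running G = 0.862920
t=3: π = [0.3360, 0.3056, 0.1440, 0.2144], E[r] = 0.9248, γ^t·E[r] = 0.317206, running G = 1.180126
t=4: π = [0.3366, 0.3061, 0.1429, 0.2144], E[r] = 0.9282, γ^t·E[r] = 0.222851, running G = 1.402978
t=5: π = [0.3367, 0.3061, 0.1429, 0.2143], E[r] = 0.9285, γ^t·E[r] = 0.156052, running G = 1.559030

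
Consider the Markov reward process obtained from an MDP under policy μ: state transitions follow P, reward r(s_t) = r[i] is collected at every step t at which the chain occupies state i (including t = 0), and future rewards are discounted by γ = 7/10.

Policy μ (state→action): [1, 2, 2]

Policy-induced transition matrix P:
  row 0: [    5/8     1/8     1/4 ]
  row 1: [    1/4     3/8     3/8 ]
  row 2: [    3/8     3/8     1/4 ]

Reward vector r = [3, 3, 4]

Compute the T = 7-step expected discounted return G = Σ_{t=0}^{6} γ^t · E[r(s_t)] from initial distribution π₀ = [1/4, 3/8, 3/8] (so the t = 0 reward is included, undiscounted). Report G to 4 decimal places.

G = 10.1474

t=0: π = [0.2500, 0.3750, 0.3750], E[r] = 3.3750, γ^t·E[r] = 3.375000, running G = 3.375000
t=1: π = [0.3906, 0.3125, 0.2969], E[r] = 3.2969, γ^t·E[r] = 2.307813, running G = 5.682813
t=2: π = [0.4336, 0.2773, 0.2891], E[r] = 3.2891, γ^t·E[r] = 1.611641, running G = 7.294453
t=3: π = [0.4487, 0.2666, 0.2847], E[r] = 3.2847, γ^t·E[r] = 1.126641, running G = 8.421094
t=4: π = [0.4539, 0.2628, 0.2833], E[r] = 3.2833, γ^t·E[r] = 0.788326, running G = 9.209421
t=5: π = [0.4556, 0.2615, 0.2829], E[r] = 3.2829, γ^t·E[r] = 0.551749, running G = 9.761170
t=6: π = [0.4562, 0.2611, 0.2827], E[r] = 3.2827, γ^t·E[r] = 0.386205, running G = 10.147375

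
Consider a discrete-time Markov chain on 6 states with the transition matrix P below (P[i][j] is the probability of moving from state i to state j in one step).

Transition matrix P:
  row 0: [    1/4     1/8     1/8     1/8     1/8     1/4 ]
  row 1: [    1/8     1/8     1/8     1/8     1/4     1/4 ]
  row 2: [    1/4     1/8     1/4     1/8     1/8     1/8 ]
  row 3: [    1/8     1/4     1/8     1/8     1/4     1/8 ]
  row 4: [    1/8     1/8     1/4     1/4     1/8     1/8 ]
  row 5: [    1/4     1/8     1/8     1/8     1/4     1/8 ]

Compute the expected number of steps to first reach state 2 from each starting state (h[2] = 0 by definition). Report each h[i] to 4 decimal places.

First-step conditioning: h[2] = 0; for i ≠ 2, h[i] = 1 + Σ_k P[i][k]·h[k].
  h[0] = 1 + 1/4·h[0] + 1/8·h[1] + 1/8·h[3] + 1/8·h[4] + 1/4·h[5]
  h[1] = 1 + 1/8·h[0] + 1/8·h[1] + 1/8·h[3] + 1/4·h[4] + 1/4·h[5]
  h[3] = 1 + 1/8·h[0] + 1/4·h[1] + 1/8·h[3] + 1/4·h[4] + 1/8·h[5]
  h[4] = 1 + 1/8·h[0] + 1/8·h[1] + 1/4·h[3] + 1/8·h[4] + 1/8·h[5]
  h[5] = 1 + 1/4·h[0] + 1/8·h[1] + 1/8·h[3] + 1/4·h[4] + 1/8·h[5]
Solving the 5×5 linear system over states ≠ 2 gives exactly h = [1533/227, 1509/227, 0, 4526/681, 1341/227, 4535/681] (h[2] = 0 is the target).

h = [6.7533, 6.6476, 0.0000, 6.6461, 5.9075, 6.6593]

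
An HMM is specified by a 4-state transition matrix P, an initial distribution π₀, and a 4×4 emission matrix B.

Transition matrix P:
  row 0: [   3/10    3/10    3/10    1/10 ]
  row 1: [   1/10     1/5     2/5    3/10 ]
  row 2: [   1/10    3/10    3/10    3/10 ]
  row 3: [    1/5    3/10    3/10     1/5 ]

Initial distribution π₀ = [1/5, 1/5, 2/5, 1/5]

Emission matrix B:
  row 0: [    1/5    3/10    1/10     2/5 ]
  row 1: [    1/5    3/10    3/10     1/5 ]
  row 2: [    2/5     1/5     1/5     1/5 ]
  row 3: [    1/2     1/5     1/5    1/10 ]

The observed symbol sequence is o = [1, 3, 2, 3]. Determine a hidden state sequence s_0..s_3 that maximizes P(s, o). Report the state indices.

t=0: δ = [6.000e-02, 6.000e-02, 8.000e-02, 4.000e-02]  (obs o_0=1)
t=1: δ = [7.200e-03, 4.800e-03, 4.800e-03, 2.400e-03]  ψ = [0, 2, 1, 2]  (obs o_1=3)
t=2: δ = [2.160e-04, 6.480e-04, 4.320e-04, 2.880e-04]  ψ = [0, 0, 0, 1]  (obs o_2=2)
t=3: δ = [2.592e-05, 2.592e-05, 5.184e-05, 1.944e-05]  ψ = [0, 1, 1, 1]  (obs o_3=3)
backtrack: best end state = 2; path = [0, 0, 1, 2]

path = [0, 0, 1, 2]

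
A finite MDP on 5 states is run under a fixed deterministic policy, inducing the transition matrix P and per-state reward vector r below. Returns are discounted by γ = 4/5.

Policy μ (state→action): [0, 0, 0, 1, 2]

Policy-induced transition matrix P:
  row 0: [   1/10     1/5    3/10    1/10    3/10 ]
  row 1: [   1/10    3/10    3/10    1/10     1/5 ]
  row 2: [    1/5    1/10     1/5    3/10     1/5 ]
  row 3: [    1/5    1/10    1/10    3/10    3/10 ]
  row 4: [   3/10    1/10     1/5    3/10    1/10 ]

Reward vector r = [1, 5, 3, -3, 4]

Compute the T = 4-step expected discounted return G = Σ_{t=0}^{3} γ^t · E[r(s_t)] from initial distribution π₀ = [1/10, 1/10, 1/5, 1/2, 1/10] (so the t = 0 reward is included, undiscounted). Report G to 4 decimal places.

G = 3.3434

t=0: π = [0.1000, 0.1000, 0.2000, 0.5000, 0.1000], E[r] = 0.1000, γ^t·E[r] = 0.100000, running G = 0.100000
t=1: π = [0.1900, 0.1300, 0.1700, 0.2600, 0.2500], E[r] = 1.5700, γ^t·E[r] = 1.256000, running G = 1.356000
t=2: π = [0.1930, 0.1450, 0.2060, 0.2360, 0.2200], E[r] = 1.7080, γ^t·E[r] = 1.093120, running G = 2.449120
t=3: π = [0.1882, 0.1483, 0.2102, 0.2324, 0.2209], E[r] = 1.7467, γ^t·E[r] = 0.894310, running G = 3.343430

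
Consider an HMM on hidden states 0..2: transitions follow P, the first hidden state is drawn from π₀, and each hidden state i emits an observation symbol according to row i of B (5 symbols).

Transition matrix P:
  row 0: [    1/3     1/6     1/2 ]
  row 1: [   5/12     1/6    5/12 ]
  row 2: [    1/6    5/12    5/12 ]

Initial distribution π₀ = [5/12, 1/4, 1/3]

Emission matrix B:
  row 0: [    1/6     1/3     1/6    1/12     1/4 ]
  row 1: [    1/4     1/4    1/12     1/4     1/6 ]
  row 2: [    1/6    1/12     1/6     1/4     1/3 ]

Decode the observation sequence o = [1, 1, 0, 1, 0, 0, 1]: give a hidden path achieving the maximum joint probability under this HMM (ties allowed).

path = [0, 0, 2, 1, 2, 1, 0]

t=0: δ = [1.389e-01, 6.250e-02, 2.778e-02]  (obs o_0=1)
t=1: δ = [1.543e-02, 5.787e-03, 5.787e-03]  ψ = [0, 0, 0]  (obs o_1=1)
t=2: δ = [8.573e-04, 6.430e-04, 1.286e-03]  ψ = [0, 0, 0]  (obs o_2=0)
t=3: δ = [9.526e-05, 1.340e-04, 4.465e-05]  ψ = [0, 2, 2]  (obs o_3=1)
t=4: δ = [9.303e-06, 5.582e-06, 9.303e-06]  ψ = [1, 1, 1]  (obs o_4=0)
t=5: δ = [5.168e-07, 9.690e-07, 7.752e-07]  ψ = [0, 2, 0]  (obs o_5=0)
t=6: δ = [1.346e-07, 8.075e-08, 3.365e-08]  ψ = [1, 2, 1]  (obs o_6=1)
backtrack: best end state = 0; path = [0, 0, 2, 1, 2, 1, 0]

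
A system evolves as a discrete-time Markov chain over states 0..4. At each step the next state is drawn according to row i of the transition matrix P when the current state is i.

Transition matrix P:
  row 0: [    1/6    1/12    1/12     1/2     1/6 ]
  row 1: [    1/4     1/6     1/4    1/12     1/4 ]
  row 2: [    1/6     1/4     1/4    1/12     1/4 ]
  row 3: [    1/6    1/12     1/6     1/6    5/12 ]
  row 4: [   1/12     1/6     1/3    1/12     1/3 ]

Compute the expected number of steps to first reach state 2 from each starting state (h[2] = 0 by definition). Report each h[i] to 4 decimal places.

First-step conditioning: h[2] = 0; for i ≠ 2, h[i] = 1 + Σ_k P[i][k]·h[k].
  h[0] = 1 + 1/6·h[0] + 1/12·h[1] + 1/2·h[3] + 1/6·h[4]
  h[1] = 1 + 1/4·h[0] + 1/6·h[1] + 1/12·h[3] + 1/4·h[4]
  h[3] = 1 + 1/6·h[0] + 1/12·h[1] + 1/6·h[3] + 5/12·h[4]
  h[4] = 1 + 1/12·h[0] + 1/6·h[1] + 1/12·h[3] + 1/3·h[4]
Solving the 4×4 linear system over states ≠ 2 gives exactly h = [3848/751, 3252/751, 0, 3420/751, 2848/751] (h[2] = 0 is the target).

h = [5.1238, 4.3302, 0.0000, 4.5539, 3.7923]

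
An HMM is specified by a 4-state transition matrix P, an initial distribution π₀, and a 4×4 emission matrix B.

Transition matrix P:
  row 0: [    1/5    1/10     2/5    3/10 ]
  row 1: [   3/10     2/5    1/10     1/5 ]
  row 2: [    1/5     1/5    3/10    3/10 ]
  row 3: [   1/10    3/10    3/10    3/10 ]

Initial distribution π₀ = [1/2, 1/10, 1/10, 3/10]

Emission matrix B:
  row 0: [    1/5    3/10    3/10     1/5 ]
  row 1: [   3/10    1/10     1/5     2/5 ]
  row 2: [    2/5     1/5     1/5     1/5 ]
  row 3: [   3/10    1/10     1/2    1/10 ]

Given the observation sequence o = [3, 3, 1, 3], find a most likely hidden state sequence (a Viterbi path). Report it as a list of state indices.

path = [1, 1, 0, 2]

t=0: δ = [1.000e-01, 4.000e-02, 2.000e-02, 3.000e-02]  (obs o_0=3)
t=1: δ = [4.000e-03, 6.400e-03, 8.000e-03, 3.000e-03]  ψ = [0, 1, 0, 0]  (obs o_1=3)
t=2: δ = [5.760e-04, 2.560e-04, 4.800e-04, 2.400e-04]  ψ = [1, 1, 2, 2]  (obs o_2=1)
t=3: δ = [2.304e-05, 4.096e-05, 4.608e-05, 1.728e-05]  ψ = [0, 1, 0, 0]  (obs o_3=3)
backtrack: best end state = 2; path = [1, 1, 0, 2]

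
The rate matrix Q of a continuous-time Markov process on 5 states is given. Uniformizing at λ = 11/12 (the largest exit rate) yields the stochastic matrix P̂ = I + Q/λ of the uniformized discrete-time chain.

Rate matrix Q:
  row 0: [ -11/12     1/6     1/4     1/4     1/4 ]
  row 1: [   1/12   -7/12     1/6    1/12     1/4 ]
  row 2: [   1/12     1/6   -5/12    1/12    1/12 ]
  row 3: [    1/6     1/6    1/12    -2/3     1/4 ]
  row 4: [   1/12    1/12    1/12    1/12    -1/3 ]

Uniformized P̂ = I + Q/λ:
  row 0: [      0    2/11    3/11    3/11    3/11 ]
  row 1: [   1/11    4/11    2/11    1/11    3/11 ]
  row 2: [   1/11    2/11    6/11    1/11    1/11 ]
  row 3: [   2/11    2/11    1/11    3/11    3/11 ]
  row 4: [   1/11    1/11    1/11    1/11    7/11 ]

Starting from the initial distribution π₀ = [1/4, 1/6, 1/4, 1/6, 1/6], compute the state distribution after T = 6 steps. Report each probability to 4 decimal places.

t=0: π = [0.2500, 0.1667, 0.2500, 0.1667, 0.1667]
t=1: π = [0.0833, 0.1970, 0.2652, 0.1667, 0.2879]
t=2: π = [0.0985, 0.1915, 0.2445, 0.1364, 0.3292]
t=3: π = [0.0944, 0.1867, 0.2374, 0.1336, 0.3480]
t=4: π = [0.0945, 0.1841, 0.2329, 0.1324, 0.3561]
t=5: π = [0.0944, 0.1829, 0.2307, 0.1322, 0.3599]
t=6: π = [0.0943, 0.1824, 0.2296, 0.1321, 0.3616]

π = [0.0943, 0.1824, 0.2296, 0.1321, 0.3616]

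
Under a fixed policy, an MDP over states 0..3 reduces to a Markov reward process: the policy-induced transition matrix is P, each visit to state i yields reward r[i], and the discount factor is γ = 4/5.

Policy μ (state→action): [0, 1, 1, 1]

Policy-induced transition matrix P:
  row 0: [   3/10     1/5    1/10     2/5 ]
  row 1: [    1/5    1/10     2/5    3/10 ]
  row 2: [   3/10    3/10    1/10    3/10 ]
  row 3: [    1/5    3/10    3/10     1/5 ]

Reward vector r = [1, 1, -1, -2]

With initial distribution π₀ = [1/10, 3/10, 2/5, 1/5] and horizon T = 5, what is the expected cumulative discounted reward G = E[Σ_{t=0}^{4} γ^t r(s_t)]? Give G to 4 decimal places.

t=0: π = [0.1000, 0.3000, 0.4000, 0.2000], E[r] = -0.4000, γ^t·E[r] = -0.400000, running G = -0.400000
t=1: π = [0.2500, 0.2300, 0.2300, 0.2900], E[r] = -0.3300, γ^t·E[r] = -0.264000, running G = -0.664000
t=2: π = [0.2480, 0.2290, 0.2270, 0.2960], E[r] = -0.3420, γ^t·E[r] = -0.218880, running G = -0.882880
t=3: π = [0.2475, 0.2294, 0.2279, 0.2952], E[r] = -0.3414, γ^t·E[r] = -0.174797, running G = -1.057677
t=4: π = [0.2475, 0.2294, 0.2279, 0.2952], E[r] = -0.3414, γ^t·E[r] = -0.139842, running G = -1.197518

G = -1.1975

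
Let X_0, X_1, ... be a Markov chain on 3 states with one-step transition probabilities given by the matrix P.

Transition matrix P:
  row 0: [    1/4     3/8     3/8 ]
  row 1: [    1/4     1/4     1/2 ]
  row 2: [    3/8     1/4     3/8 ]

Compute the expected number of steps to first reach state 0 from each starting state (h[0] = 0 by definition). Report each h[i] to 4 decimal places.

h = [0.0000, 3.2727, 2.9091]

First-step conditioning: h[0] = 0; for i ≠ 0, h[i] = 1 + Σ_k P[i][k]·h[k].
  h[1] = 1 + 1/4·h[1] + 1/2·h[2]
  h[2] = 1 + 1/4·h[1] + 3/8·h[2]
Solving the 2×2 linear system over states ≠ 0 gives exactly h = [0, 36/11, 32/11] (h[0] = 0 is the target).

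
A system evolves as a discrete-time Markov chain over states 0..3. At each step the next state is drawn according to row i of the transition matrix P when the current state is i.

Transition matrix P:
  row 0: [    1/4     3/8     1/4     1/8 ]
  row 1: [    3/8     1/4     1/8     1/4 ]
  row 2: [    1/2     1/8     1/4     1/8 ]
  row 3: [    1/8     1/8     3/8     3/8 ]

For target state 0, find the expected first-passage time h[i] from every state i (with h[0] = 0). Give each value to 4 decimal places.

First-step conditioning: h[0] = 0; for i ≠ 0, h[i] = 1 + Σ_k P[i][k]·h[k].
  h[1] = 1 + 1/4·h[1] + 1/8·h[2] + 1/4·h[3]
  h[2] = 1 + 1/8·h[1] + 1/4·h[2] + 1/8·h[3]
  h[3] = 1 + 1/8·h[1] + 3/8·h[2] + 3/8·h[3]
Solving the 3×3 linear system over states ≠ 0 gives exactly h = [0, 68/23, 56/23, 84/23] (h[0] = 0 is the target).

h = [0.0000, 2.9565, 2.4348, 3.6522]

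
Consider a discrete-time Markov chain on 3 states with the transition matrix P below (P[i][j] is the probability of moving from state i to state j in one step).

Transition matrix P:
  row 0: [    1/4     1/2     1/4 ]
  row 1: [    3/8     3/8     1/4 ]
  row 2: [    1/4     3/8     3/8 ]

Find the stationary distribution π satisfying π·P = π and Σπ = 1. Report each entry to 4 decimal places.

π = [0.3016, 0.4127, 0.2857]

Balance equations π_j = Σ_i π_i·P[i][j]:
  π_0 = 1/4·π_0 + 3/8·π_1 + 1/4·π_2
  π_1 = 1/2·π_0 + 3/8·π_1 + 3/8·π_2
  normalize: π_0 + π_1 + π_2 = 1
Solving the linear system gives exactly π = [19/63, 26/63, 2/7].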